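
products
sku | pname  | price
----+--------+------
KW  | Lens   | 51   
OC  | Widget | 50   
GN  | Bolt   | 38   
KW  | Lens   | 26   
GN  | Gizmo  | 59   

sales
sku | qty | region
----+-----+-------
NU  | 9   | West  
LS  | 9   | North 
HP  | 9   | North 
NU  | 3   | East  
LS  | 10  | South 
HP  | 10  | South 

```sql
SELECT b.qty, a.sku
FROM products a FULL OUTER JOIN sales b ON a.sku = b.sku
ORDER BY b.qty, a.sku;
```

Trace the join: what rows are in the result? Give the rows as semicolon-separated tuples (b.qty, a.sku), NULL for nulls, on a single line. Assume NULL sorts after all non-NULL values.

(3, NULL); (9, NULL); (9, NULL); (9, NULL); (10, NULL); (10, NULL); (NULL, GN); (NULL, GN); (NULL, KW); (NULL, KW); (NULL, OC)

FULL OUTER JOIN keeps every row from both sides; unmatched rows get NULL for the other side's columns.
Matching on a.sku = b.sku.
- a (sku=KW) has no partner → padded with NULL.
- a (sku=OC) has no partner → padded with NULL.
- a (sku=GN) has no partner → padded with NULL.
- a (sku=KW) has no partner → padded with NULL.
- a (sku=GN) has no partner → padded with NULL.
- 6 row(s) from b found no a partner → padded with NULL.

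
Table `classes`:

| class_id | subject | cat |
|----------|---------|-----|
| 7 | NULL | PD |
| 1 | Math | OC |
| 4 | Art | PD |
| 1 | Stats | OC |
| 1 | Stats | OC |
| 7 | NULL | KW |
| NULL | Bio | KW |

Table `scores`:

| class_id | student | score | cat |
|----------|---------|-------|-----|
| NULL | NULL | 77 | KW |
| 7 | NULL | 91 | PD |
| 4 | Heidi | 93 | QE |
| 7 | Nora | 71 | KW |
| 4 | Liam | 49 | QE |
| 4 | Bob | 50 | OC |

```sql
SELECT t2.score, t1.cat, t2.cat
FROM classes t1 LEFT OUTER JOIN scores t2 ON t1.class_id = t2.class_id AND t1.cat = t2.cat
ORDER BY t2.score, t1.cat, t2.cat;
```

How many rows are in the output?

7

LEFT JOIN keeps every row from `classes`; unmatched rows get NULL for `scores`'s columns.
Matching on t1.class_id = t2.class_id AND t1.cat = t2.cat. A NULL in a compared column never satisfies the condition.
- t1[0] class_id=7, cat=PD → 1 match(es) in t2 → 1 row(s).
- t1[1] class_id=1, cat=OC → no match; kept with NULLs on the t2 side.
- t1[2] class_id=4, cat=PD → no match; kept with NULLs on the t2 side.
- t1[3] class_id=1, cat=OC → no match; kept with NULLs on the t2 side.
- t1[4] class_id=1, cat=OC → no match; kept with NULLs on the t2 side.
- t1[5] class_id=7, cat=KW → 1 match(es) in t2 → 1 row(s).
- t1[6] class_id=NULL, cat=KW → no match; kept with NULLs on the t2 side.
Total: 2 matched + 5 padded = 7 rows.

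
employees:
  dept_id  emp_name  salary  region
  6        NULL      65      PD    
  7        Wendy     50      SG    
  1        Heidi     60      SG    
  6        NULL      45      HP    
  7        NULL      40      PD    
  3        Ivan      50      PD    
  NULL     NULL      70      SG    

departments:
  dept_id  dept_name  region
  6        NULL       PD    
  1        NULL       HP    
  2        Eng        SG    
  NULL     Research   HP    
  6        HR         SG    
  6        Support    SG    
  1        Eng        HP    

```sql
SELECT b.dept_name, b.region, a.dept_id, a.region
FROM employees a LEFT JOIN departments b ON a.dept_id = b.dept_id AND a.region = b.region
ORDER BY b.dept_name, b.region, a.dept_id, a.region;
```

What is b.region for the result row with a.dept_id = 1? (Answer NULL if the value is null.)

LEFT JOIN keeps every row from `employees`; unmatched rows get NULL for `departments`'s columns.
Matching on a.dept_id = b.dept_id AND a.region = b.region. A NULL in a compared column never satisfies the condition.
- a[0] dept_id=6, region=PD → 1 match(es) in b → 1 row(s).
- a[1] dept_id=7, region=SG → no match; kept with NULLs on the b side.
- a[2] dept_id=1, region=SG → no match; kept with NULLs on the b side.
- a[3] dept_id=6, region=HP → no match; kept with NULLs on the b side.
- a[4] dept_id=7, region=PD → no match; kept with NULLs on the b side.
- a[5] dept_id=3, region=PD → no match; kept with NULLs on the b side.
- a[6] dept_id=NULL, region=SG → no match; kept with NULLs on the b side.

NULL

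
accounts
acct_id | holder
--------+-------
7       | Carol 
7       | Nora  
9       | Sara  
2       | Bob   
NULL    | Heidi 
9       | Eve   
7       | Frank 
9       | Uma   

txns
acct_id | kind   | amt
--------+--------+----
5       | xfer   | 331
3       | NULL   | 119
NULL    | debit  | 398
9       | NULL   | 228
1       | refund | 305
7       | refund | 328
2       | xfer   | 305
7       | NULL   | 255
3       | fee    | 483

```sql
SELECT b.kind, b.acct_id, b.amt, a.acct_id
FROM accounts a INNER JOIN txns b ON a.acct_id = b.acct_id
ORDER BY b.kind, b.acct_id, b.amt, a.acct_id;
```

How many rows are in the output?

10

INNER JOIN keeps only pairs where the ON condition holds.
Matching on a.acct_id = b.acct_id. A NULL in a compared column never satisfies the condition.
- a (acct_id=7) pairs with 2 row(s) of b.
- a (acct_id=7) pairs with 2 row(s) of b.
- a (acct_id=9) pairs with 1 row(s) of b.
- a (acct_id=2) pairs with 1 row(s) of b.
- a (acct_id=NULL) has no partner → excluded.
- a (acct_id=9) pairs with 1 row(s) of b.
- a (acct_id=7) pairs with 2 row(s) of b.
- a (acct_id=9) pairs with 1 row(s) of b.
Total: 10 rows.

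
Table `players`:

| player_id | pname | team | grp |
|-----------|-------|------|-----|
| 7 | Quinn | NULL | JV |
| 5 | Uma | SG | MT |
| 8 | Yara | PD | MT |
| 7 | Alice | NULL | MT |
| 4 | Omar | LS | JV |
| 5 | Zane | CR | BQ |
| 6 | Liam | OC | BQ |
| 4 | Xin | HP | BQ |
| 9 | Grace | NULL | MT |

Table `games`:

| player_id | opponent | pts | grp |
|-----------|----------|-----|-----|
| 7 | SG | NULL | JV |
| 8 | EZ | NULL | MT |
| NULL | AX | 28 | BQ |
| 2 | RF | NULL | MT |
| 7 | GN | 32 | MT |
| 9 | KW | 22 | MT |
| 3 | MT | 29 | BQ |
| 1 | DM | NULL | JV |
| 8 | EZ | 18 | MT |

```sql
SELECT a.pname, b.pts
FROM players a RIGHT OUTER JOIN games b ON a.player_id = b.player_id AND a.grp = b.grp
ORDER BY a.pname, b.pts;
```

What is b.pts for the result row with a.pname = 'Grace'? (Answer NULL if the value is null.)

22

RIGHT JOIN keeps every row from `games`; unmatched rows get NULL for `players`'s columns.
Matching on a.player_id = b.player_id AND a.grp = b.grp. A NULL in a compared column never satisfies the condition.
- a[0] player_id=7, grp=JV → 1 match(es) in b → 1 row(s).
- a[1] player_id=5, grp=MT → no match.
- a[2] player_id=8, grp=MT → 2 match(es) in b → 2 row(s).
- a[3] player_id=7, grp=MT → 1 match(es) in b → 1 row(s).
- a[4] player_id=4, grp=JV → no match.
- a[5] player_id=5, grp=BQ → no match.
- a[6] player_id=6, grp=BQ → no match.
- a[7] player_id=4, grp=BQ → no match.
- a[8] player_id=9, grp=MT → 1 match(es) in b → 1 row(s).
- 4 row(s) from b found no a partner → padded with NULL.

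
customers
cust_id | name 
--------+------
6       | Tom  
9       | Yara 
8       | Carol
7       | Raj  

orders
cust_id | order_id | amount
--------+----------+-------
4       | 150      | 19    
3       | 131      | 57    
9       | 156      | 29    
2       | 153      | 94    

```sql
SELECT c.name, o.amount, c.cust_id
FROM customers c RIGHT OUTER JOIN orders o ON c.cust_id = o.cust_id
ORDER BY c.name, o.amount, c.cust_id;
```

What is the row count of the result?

RIGHT JOIN keeps every row from `orders`; unmatched rows get NULL for `customers`'s columns.
Matching on c.cust_id = o.cust_id.
- c row (cust_id=6): no match.
- c row (cust_id=9): matches 1 o row(s) → 1 output row(s).
- c row (cust_id=8): no match.
- c row (cust_id=7): no match.
- plus 3 unmatched o row(s), each kept with NULL c columns.
Total: 1 matched + 3 padded = 4 rows.

4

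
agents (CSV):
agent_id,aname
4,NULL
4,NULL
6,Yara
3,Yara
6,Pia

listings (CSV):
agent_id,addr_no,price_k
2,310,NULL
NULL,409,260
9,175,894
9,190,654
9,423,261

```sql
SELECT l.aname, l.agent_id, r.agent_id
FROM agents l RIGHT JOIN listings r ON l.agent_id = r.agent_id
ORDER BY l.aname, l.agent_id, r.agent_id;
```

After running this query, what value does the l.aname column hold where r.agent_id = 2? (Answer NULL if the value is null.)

NULL

RIGHT JOIN keeps every row from `listings`; unmatched rows get NULL for `agents`'s columns.
Matching on l.agent_id = r.agent_id. A NULL in a compared column never satisfies the condition.
- l (agent_id=4) has no partner in r.
- l (agent_id=4) has no partner in r.
- l (agent_id=6) has no partner in r.
- l (agent_id=3) has no partner in r.
- l (agent_id=6) has no partner in r.
- 5 r row(s) had no l match → kept, l columns NULL.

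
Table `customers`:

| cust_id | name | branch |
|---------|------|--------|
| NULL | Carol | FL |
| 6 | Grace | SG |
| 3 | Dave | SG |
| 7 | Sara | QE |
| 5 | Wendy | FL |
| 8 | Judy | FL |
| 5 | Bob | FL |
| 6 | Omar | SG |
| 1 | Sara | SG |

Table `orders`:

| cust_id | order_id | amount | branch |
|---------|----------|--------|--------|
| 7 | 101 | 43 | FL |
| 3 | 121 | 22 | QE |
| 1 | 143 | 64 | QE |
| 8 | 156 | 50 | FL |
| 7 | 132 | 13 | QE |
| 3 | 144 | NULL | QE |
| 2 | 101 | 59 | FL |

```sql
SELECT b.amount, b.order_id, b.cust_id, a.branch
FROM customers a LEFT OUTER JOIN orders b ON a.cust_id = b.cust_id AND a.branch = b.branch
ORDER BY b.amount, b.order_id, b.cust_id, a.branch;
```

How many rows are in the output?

9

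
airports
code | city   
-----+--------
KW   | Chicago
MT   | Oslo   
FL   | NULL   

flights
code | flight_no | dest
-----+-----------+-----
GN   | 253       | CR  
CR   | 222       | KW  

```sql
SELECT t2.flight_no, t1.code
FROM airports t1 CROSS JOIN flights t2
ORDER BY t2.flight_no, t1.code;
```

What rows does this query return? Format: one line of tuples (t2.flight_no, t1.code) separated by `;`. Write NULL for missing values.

(222, FL); (222, KW); (222, MT); (253, FL); (253, KW); (253, MT)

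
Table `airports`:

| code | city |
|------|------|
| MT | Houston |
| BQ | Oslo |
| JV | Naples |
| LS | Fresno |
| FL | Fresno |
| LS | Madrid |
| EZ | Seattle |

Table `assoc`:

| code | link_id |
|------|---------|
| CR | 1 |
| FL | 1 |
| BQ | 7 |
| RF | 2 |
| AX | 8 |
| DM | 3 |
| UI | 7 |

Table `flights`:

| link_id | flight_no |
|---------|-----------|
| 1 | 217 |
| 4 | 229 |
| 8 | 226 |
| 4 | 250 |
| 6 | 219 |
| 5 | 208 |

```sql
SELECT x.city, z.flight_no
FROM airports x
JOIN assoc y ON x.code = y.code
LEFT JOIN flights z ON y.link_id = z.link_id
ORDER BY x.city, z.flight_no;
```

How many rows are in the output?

Evaluate left to right. First `airports x INNER JOIN assoc y` on code: 2 row(s).
Then LEFT JOIN `flights z` on link_id: each of those 2 rows is kept; rows whose y.link_id has no match in z get NULL for z's columns.
Result: 2 row(s).

2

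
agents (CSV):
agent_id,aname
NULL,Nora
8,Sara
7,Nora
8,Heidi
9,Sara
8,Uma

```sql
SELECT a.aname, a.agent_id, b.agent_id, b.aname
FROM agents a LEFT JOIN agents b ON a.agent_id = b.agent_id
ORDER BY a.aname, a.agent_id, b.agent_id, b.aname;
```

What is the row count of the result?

LEFT JOIN keeps every row from `agents a`; unmatched rows get NULL for `agents b`'s columns.
Matching on a.agent_id = b.agent_id. A NULL in a compared column never satisfies the condition.
- a row (agent_id=NULL): no match → kept, b columns NULL.
- a row (agent_id=8): matches 3 b row(s) → 3 output row(s).
- a row (agent_id=7): matches 1 b row(s) → 1 output row(s).
- a row (agent_id=8): matches 3 b row(s) → 3 output row(s).
- a row (agent_id=9): matches 1 b row(s) → 1 output row(s).
- a row (agent_id=8): matches 3 b row(s) → 3 output row(s).
Total: 11 matched + 1 padded = 12 rows.

12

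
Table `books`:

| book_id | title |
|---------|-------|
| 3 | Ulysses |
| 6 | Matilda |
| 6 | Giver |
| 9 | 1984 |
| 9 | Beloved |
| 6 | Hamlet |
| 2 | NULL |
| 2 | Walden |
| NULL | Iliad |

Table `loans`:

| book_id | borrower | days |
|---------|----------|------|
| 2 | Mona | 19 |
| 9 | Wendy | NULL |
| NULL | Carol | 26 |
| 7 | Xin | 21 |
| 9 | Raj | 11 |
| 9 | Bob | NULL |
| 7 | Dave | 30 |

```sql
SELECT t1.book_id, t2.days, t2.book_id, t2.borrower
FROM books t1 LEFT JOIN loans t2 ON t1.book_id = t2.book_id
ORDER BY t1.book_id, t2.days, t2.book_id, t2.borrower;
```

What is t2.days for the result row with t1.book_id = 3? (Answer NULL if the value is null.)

NULL

LEFT JOIN keeps every row from `books`; unmatched rows get NULL for `loans`'s columns.
Matching on t1.book_id = t2.book_id. A NULL in a compared column never satisfies the condition.
- t1[0] book_id=3 → no match; kept with NULLs on the t2 side.
- t1[1] book_id=6 → no match; kept with NULLs on the t2 side.
- t1[2] book_id=6 → no match; kept with NULLs on the t2 side.
- t1[3] book_id=9 → 3 match(es) in t2 → 3 row(s).
- t1[4] book_id=9 → 3 match(es) in t2 → 3 row(s).
- t1[5] book_id=6 → no match; kept with NULLs on the t2 side.
- t1[6] book_id=2 → 1 match(es) in t2 → 1 row(s).
- t1[7] book_id=2 → 1 match(es) in t2 → 1 row(s).
- t1[8] book_id=NULL → no match; kept with NULLs on the t2 side.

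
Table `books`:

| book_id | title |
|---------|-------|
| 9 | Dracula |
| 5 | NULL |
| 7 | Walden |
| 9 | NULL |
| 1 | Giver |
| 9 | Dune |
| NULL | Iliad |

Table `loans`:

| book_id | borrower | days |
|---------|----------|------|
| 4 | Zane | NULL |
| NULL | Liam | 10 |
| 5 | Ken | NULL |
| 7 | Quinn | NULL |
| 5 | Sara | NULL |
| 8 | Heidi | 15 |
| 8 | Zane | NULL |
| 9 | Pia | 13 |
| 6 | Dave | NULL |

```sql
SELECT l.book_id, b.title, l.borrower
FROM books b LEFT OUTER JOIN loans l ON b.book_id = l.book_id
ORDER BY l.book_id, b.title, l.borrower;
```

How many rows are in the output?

8

LEFT JOIN keeps every row from `books`; unmatched rows get NULL for `loans`'s columns.
Matching on b.book_id = l.book_id. A NULL in a compared column never satisfies the condition.
Matched pairs: 6; unmatched b rows kept: 2.
Total: 6 matched + 2 padded = 8 rows.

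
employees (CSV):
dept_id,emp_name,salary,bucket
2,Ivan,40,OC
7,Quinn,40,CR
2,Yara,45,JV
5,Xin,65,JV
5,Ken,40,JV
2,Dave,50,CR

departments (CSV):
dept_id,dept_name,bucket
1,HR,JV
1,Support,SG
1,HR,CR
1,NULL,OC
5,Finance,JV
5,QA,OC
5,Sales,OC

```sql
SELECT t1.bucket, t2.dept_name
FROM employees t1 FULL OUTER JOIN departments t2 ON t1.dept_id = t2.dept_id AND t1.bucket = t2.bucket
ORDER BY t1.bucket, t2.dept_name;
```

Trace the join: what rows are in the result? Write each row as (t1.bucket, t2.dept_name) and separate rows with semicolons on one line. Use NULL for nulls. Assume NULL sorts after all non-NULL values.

(CR, NULL); (CR, NULL); (JV, Finance); (JV, Finance); (JV, NULL); (OC, NULL); (NULL, HR); (NULL, HR); (NULL, QA); (NULL, Sales); (NULL, Support); (NULL, NULL)

FULL OUTER JOIN keeps every row from both sides; unmatched rows get NULL for the other side's columns.
Matching on t1.dept_id = t2.dept_id AND t1.bucket = t2.bucket.
- t1 row (dept_id=2, bucket=OC): no match → kept, t2 columns NULL.
- t1 row (dept_id=7, bucket=CR): no match → kept, t2 columns NULL.
- t1 row (dept_id=2, bucket=JV): no match → kept, t2 columns NULL.
- t1 row (dept_id=5, bucket=JV): matches 1 t2 row(s) → 1 output row(s).
- t1 row (dept_id=5, bucket=JV): matches 1 t2 row(s) → 1 output row(s).
- t1 row (dept_id=2, bucket=CR): no match → kept, t2 columns NULL.
- 6 t2 row(s) had no t1 match → kept, t1 columns NULL.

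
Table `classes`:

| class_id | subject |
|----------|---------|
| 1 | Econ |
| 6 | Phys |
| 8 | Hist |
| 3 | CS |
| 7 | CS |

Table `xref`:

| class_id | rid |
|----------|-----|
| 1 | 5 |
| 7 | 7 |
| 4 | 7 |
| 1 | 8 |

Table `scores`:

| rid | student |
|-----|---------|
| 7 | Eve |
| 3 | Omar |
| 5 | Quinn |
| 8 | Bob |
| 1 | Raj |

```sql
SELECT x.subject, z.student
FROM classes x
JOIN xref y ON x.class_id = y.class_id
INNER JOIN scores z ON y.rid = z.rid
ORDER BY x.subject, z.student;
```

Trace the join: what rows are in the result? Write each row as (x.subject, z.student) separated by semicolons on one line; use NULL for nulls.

Joins associate left-to-right: classes INNER JOIN xref on class_id gives 3 intermediate row(s).
Then INNER JOIN `scores z` on rid: keep only rows whose y.rid appears in z.

(CS, Eve); (Econ, Bob); (Econ, Quinn)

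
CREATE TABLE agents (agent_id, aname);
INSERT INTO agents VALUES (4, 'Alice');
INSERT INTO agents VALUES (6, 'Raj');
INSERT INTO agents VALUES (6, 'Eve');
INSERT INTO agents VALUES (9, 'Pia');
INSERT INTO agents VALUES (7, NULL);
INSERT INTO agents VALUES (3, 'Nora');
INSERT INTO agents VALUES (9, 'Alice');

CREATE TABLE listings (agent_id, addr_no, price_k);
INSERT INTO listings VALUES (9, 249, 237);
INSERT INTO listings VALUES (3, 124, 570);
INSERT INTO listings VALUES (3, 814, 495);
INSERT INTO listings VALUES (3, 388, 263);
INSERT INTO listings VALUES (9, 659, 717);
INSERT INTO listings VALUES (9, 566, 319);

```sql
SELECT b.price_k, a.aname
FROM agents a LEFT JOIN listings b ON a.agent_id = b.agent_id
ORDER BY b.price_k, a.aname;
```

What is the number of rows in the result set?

LEFT JOIN keeps every row from `agents`; unmatched rows get NULL for `listings`'s columns.
Matching on a.agent_id = b.agent_id.
- a (agent_id=4) has no partner → padded with NULL.
- a (agent_id=6) has no partner → padded with NULL.
- a (agent_id=6) has no partner → padded with NULL.
- a (agent_id=9) pairs with 3 row(s) of b.
- a (agent_id=7) has no partner → padded with NULL.
- a (agent_id=3) pairs with 3 row(s) of b.
- a (agent_id=9) pairs with 3 row(s) of b.
Total: 9 matched + 4 padded = 13 rows.

13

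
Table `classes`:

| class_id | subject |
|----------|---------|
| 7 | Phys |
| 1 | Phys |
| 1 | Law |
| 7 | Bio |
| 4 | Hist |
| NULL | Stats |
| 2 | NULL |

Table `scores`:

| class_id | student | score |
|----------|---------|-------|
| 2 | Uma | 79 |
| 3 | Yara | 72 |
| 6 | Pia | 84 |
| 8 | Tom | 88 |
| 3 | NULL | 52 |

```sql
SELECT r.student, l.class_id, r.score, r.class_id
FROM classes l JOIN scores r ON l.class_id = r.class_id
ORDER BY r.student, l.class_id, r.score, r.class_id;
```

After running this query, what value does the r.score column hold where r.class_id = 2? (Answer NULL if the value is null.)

INNER JOIN keeps only pairs where the ON condition holds.
Matching on l.class_id = r.class_id. A NULL in a compared column never satisfies the condition.
- class_id=7: no matching r row, dropped.
- class_id=1: no matching r row, dropped.
- class_id=1: no matching r row, dropped.
- class_id=7: no matching r row, dropped.
- class_id=4: no matching r row, dropped.
- class_id=NULL: no matching r row, dropped.
- class_id=2: 1 matching r row(s), so 1 row(s) emitted.

79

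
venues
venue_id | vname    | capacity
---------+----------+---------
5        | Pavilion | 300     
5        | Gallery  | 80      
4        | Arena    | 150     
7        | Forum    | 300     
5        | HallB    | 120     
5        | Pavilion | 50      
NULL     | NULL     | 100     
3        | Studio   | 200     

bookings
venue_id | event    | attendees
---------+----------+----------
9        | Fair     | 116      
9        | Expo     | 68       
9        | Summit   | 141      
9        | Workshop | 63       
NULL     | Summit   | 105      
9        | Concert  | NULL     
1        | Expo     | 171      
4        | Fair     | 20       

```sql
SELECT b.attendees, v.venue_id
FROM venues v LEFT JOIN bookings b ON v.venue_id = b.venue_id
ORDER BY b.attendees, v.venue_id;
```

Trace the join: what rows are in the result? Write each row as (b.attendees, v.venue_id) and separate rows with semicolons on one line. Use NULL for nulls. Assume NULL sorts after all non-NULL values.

LEFT JOIN keeps every row from `venues`; unmatched rows get NULL for `bookings`'s columns.
Matching on v.venue_id = b.venue_id. A NULL in a compared column never satisfies the condition.
- venue_id=5: no b row matches, row kept with b columns NULL.
- venue_id=5: no b row matches, row kept with b columns NULL.
- venue_id=4: 1 matching b row(s), so 1 row(s) emitted.
- venue_id=7: no b row matches, row kept with b columns NULL.
- venue_id=5: no b row matches, row kept with b columns NULL.
- venue_id=5: no b row matches, row kept with b columns NULL.
- venue_id=NULL: no b row matches, row kept with b columns NULL.
- venue_id=3: no b row matches, row kept with b columns NULL.
After projecting and ordering:
b.attendees | v.venue_id
20 | 4
NULL | 3
NULL | 5
NULL | 5
NULL | 5
NULL | 5
NULL | 7
NULL | NULL

(20, 4); (NULL, 3); (NULL, 5); (NULL, 5); (NULL, 5); (NULL, 5); (NULL, 7); (NULL, NULL)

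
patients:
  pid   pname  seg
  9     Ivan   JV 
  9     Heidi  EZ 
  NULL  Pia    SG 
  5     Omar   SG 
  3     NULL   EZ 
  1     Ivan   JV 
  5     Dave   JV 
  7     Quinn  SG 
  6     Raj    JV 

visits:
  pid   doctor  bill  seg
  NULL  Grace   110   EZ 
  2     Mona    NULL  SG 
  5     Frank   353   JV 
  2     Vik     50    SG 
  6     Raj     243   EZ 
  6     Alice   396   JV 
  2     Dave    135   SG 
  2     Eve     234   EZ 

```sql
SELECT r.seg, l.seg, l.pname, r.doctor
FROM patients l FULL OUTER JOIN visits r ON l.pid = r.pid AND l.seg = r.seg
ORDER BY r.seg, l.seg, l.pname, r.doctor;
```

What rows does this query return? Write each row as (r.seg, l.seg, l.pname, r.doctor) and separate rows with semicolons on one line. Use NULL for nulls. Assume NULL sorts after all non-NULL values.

(EZ, NULL, NULL, Eve); (EZ, NULL, NULL, Grace); (EZ, NULL, NULL, Raj); (JV, JV, Dave, Frank); (JV, JV, Raj, Alice); (SG, NULL, NULL, Dave); (SG, NULL, NULL, Mona); (SG, NULL, NULL, Vik); (NULL, EZ, Heidi, NULL); (NULL, EZ, NULL, NULL); (NULL, JV, Ivan, NULL); (NULL, JV, Ivan, NULL); (NULL, SG, Omar, NULL); (NULL, SG, Pia, NULL); (NULL, SG, Quinn, NULL)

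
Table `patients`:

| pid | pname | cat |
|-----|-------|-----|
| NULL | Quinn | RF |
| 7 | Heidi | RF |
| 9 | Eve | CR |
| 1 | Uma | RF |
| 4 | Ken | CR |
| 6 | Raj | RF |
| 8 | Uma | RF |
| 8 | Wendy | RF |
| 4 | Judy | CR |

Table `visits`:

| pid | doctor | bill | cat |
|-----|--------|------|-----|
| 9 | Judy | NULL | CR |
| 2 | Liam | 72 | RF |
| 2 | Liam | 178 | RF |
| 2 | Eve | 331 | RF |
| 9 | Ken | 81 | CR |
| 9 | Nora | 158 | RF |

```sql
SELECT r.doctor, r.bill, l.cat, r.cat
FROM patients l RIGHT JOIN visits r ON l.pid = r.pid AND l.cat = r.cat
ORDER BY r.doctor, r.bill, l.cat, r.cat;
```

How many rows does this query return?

RIGHT JOIN keeps every row from `visits`; unmatched rows get NULL for `patients`'s columns.
Matching on l.pid = r.pid AND l.cat = r.cat. A NULL in a compared column never satisfies the condition.
Matched pairs: 2; unmatched r rows kept: 4.
Total: 2 matched + 4 padded = 6 rows.

6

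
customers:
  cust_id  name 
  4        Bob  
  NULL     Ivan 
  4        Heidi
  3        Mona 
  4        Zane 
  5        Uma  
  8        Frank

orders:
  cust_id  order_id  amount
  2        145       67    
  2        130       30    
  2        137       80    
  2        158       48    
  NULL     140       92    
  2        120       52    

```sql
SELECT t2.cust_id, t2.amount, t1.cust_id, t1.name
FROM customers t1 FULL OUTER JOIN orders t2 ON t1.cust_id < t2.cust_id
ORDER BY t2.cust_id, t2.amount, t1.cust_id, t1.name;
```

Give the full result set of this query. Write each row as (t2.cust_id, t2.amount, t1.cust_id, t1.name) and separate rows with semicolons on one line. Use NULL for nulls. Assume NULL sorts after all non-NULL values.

(2, 30, NULL, NULL); (2, 48, NULL, NULL); (2, 52, NULL, NULL); (2, 67, NULL, NULL); (2, 80, NULL, NULL); (NULL, 92, NULL, NULL); (NULL, NULL, 3, Mona); (NULL, NULL, 4, Bob); (NULL, NULL, 4, Heidi); (NULL, NULL, 4, Zane); (NULL, NULL, 5, Uma); (NULL, NULL, 8, Frank); (NULL, NULL, NULL, Ivan)

FULL OUTER JOIN keeps every row from both sides; unmatched rows get NULL for the other side's columns.
Matching on t1.cust_id < t2.cust_id. A NULL in a compared column never satisfies the condition.
- cust_id=4: no t2 row matches, row kept with t2 columns NULL.
- cust_id=NULL: no t2 row matches, row kept with t2 columns NULL.
- cust_id=4: no t2 row matches, row kept with t2 columns NULL.
- cust_id=3: no t2 row matches, row kept with t2 columns NULL.
- cust_id=4: no t2 row matches, row kept with t2 columns NULL.
- cust_id=5: no t2 row matches, row kept with t2 columns NULL.
- cust_id=8: no t2 row matches, row kept with t2 columns NULL.
- plus 6 unmatched t2 row(s), each kept with NULL t1 columns.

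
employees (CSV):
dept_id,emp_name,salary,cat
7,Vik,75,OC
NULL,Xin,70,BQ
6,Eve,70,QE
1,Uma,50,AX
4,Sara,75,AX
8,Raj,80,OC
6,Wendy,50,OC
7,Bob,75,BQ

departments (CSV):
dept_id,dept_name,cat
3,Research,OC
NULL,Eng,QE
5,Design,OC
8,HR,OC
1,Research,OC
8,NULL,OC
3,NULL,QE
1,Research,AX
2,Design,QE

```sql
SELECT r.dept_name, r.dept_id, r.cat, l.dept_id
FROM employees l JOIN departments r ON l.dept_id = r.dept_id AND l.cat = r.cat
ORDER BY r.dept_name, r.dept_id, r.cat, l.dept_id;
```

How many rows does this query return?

INNER JOIN keeps only pairs where the ON condition holds.
Matching on l.dept_id = r.dept_id AND l.cat = r.cat. A NULL in a compared column never satisfies the condition.
- l (dept_id=7, cat=OC) has no partner → excluded.
- l (dept_id=NULL, cat=BQ) has no partner → excluded.
- l (dept_id=6, cat=QE) has no partner → excluded.
- l (dept_id=1, cat=AX) pairs with 1 row(s) of r.
- l (dept_id=4, cat=AX) has no partner → excluded.
- l (dept_id=8, cat=OC) pairs with 2 row(s) of r.
- l (dept_id=6, cat=OC) has no partner → excluded.
- l (dept_id=7, cat=BQ) has no partner → excluded.
Total: 3 rows.

3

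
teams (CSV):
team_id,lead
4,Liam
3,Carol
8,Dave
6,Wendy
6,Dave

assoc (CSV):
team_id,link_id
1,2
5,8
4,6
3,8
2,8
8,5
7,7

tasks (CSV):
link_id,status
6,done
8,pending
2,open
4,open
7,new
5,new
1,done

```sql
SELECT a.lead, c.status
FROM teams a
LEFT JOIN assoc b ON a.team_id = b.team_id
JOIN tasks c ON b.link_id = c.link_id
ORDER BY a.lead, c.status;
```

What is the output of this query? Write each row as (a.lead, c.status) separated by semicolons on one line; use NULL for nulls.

Joins associate left-to-right: teams LEFT JOIN assoc on team_id gives 5 intermediate row(s).
Then INNER JOIN `tasks c` on link_id: keep only rows whose b.link_id appears in c.

(Carol, pending); (Dave, new); (Liam, done)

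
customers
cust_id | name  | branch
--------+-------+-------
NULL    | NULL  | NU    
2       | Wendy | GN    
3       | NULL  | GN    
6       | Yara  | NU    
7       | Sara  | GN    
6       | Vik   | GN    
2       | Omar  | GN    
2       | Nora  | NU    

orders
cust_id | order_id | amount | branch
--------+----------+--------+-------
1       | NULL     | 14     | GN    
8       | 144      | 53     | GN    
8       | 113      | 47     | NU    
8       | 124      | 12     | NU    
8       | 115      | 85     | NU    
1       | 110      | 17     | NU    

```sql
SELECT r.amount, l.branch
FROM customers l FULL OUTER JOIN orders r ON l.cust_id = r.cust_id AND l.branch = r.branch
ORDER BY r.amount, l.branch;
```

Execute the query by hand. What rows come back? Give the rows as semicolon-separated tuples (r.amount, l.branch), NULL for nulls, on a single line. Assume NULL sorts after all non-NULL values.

FULL OUTER JOIN keeps every row from both sides; unmatched rows get NULL for the other side's columns.
Matching on l.cust_id = r.cust_id AND l.branch = r.branch. A NULL in a compared column never satisfies the condition.
- l row (cust_id=NULL, branch=NU): no match → kept, r columns NULL.
- l row (cust_id=2, branch=GN): no match → kept, r columns NULL.
- l row (cust_id=3, branch=GN): no match → kept, r columns NULL.
- l row (cust_id=6, branch=NU): no match → kept, r columns NULL.
- l row (cust_id=7, branch=GN): no match → kept, r columns NULL.
- l row (cust_id=6, branch=GN): no match → kept, r columns NULL.
- l row (cust_id=2, branch=GN): no match → kept, r columns NULL.
- l row (cust_id=2, branch=NU): no match → kept, r columns NULL.
- plus 6 unmatched r row(s), each kept with NULL l columns.

(12, NULL); (14, NULL); (17, NULL); (47, NULL); (53, NULL); (85, NULL); (NULL, GN); (NULL, GN); (NULL, GN); (NULL, GN); (NULL, GN); (NULL, NU); (NULL, NU); (NULL, NU)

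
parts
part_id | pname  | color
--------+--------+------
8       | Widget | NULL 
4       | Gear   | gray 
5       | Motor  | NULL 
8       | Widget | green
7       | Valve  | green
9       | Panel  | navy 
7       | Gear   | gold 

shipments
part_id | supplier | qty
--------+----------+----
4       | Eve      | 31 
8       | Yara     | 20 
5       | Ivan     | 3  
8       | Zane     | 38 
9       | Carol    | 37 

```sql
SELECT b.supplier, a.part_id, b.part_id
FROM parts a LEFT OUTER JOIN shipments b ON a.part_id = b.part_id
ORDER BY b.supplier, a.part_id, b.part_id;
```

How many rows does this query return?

9

LEFT JOIN keeps every row from `parts`; unmatched rows get NULL for `shipments`'s columns.
Matching on a.part_id = b.part_id.
- a row (part_id=8): matches 2 b row(s) → 2 output row(s).
- a row (part_id=4): matches 1 b row(s) → 1 output row(s).
- a row (part_id=5): matches 1 b row(s) → 1 output row(s).
- a row (part_id=8): matches 2 b row(s) → 2 output row(s).
- a row (part_id=7): no match → kept, b columns NULL.
- a row (part_id=9): matches 1 b row(s) → 1 output row(s).
- a row (part_id=7): no match → kept, b columns NULL.
Total: 7 matched + 2 padded = 9 rows.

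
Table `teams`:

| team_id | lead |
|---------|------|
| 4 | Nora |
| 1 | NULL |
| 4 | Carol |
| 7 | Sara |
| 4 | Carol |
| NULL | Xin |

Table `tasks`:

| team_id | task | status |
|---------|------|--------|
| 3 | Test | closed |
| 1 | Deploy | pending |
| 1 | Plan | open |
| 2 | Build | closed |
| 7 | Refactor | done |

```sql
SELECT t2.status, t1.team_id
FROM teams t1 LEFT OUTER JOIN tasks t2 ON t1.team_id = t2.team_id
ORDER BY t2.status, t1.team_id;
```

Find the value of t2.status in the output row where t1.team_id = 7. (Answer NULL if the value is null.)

done

LEFT JOIN keeps every row from `teams`; unmatched rows get NULL for `tasks`'s columns.
Matching on t1.team_id = t2.team_id. A NULL in a compared column never satisfies the condition.
Matched pairs: 3; unmatched t1 rows kept: 4.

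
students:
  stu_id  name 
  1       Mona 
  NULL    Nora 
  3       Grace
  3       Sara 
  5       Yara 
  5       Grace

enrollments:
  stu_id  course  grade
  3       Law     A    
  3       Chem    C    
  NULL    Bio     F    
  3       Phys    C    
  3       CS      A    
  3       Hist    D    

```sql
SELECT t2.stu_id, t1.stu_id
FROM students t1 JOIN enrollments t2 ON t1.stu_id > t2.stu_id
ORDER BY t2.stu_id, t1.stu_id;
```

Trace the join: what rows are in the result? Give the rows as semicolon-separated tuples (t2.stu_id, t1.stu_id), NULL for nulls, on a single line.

INNER JOIN keeps only pairs where the ON condition holds.
Matching on t1.stu_id > t2.stu_id. A NULL in a compared column never satisfies the condition.
Matched pairs: 10.

(3, 5); (3, 5); (3, 5); (3, 5); (3, 5); (3, 5); (3, 5); (3, 5); (3, 5); (3, 5)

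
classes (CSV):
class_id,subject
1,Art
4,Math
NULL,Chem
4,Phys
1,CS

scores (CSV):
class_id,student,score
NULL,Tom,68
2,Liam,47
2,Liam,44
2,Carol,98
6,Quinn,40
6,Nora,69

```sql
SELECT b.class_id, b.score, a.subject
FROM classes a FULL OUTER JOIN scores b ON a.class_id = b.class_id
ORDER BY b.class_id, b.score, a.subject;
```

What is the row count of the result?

11

FULL OUTER JOIN keeps every row from both sides; unmatched rows get NULL for the other side's columns.
Matching on a.class_id = b.class_id. A NULL in a compared column never satisfies the condition.
Matched pairs: 0; unmatched a rows kept: 5; unmatched b rows kept: 6.
Total: 0 matched + 11 padded = 11 rows.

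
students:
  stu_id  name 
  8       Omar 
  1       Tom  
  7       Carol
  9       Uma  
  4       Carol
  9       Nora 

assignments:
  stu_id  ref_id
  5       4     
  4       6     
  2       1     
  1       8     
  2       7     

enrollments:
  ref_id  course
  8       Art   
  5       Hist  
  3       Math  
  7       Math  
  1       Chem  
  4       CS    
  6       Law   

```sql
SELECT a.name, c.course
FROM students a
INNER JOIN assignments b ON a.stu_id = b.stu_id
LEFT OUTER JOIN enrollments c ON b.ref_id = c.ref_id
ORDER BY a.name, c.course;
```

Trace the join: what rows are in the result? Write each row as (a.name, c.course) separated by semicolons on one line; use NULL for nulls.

Evaluate left to right. First `students a INNER JOIN assignments b` on stu_id: 2 row(s).
Then LEFT JOIN `enrollments c` on ref_id: each of those 2 rows is kept; rows whose b.ref_id has no match in c get NULL for c's columns.

(Carol, Law); (Tom, Art)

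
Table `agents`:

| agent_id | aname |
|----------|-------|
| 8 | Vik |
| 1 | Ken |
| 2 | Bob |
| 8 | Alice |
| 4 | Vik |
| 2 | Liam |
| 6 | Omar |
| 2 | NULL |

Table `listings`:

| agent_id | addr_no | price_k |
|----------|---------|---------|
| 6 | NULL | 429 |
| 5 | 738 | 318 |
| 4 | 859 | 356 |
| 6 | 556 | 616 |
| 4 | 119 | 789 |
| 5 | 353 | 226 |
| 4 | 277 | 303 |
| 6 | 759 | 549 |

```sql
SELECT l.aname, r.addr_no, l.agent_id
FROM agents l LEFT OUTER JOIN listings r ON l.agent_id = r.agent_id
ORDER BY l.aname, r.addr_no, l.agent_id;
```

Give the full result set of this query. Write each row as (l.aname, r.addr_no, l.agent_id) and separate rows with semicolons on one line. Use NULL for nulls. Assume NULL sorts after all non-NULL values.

(Alice, NULL, 8); (Bob, NULL, 2); (Ken, NULL, 1); (Liam, NULL, 2); (Omar, 556, 6); (Omar, 759, 6); (Omar, NULL, 6); (Vik, 119, 4); (Vik, 277, 4); (Vik, 859, 4); (Vik, NULL, 8); (NULL, NULL, 2)

LEFT JOIN keeps every row from `agents`; unmatched rows get NULL for `listings`'s columns.
Matching on l.agent_id = r.agent_id.
Matched pairs: 6; unmatched l rows kept: 6.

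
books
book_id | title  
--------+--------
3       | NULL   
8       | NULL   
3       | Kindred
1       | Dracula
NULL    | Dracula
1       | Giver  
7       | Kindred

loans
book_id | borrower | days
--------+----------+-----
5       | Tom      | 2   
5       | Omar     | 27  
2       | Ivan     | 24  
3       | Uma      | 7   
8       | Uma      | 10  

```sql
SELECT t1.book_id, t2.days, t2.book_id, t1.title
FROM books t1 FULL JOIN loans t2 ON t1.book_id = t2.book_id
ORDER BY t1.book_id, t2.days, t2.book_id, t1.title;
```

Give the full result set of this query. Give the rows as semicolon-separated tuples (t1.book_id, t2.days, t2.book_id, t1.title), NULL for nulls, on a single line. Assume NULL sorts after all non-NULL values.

(1, NULL, NULL, Dracula); (1, NULL, NULL, Giver); (3, 7, 3, Kindred); (3, 7, 3, NULL); (7, NULL, NULL, Kindred); (8, 10, 8, NULL); (NULL, 2, 5, NULL); (NULL, 24, 2, NULL); (NULL, 27, 5, NULL); (NULL, NULL, NULL, Dracula)

FULL OUTER JOIN keeps every row from both sides; unmatched rows get NULL for the other side's columns.
Matching on t1.book_id = t2.book_id. A NULL in a compared column never satisfies the condition.
Matched pairs: 3; unmatched t1 rows kept: 4; unmatched t2 rows kept: 3.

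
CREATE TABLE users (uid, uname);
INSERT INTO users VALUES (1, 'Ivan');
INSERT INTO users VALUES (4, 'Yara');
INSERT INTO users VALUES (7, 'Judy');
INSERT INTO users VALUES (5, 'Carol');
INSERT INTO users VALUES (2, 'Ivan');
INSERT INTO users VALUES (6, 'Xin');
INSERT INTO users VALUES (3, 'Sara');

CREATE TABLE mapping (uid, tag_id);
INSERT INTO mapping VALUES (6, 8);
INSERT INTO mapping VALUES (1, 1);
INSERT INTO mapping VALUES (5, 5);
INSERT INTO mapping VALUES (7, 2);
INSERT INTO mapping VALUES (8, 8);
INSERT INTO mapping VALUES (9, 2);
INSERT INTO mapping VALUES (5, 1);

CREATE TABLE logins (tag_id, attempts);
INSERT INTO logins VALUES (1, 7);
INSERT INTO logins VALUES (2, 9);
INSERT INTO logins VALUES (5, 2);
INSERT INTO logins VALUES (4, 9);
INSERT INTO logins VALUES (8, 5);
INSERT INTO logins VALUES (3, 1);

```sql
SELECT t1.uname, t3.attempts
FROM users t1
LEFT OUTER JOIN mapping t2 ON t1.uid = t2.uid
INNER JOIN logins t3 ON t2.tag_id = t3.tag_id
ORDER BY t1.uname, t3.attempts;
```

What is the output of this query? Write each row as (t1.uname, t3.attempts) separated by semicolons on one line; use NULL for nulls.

Joins associate left-to-right: users LEFT JOIN mapping on uid gives 8 intermediate row(s).
Then INNER JOIN `logins t3` on tag_id: keep only rows whose t2.tag_id appears in t3.

(Carol, 2); (Carol, 7); (Ivan, 7); (Judy, 9); (Xin, 5)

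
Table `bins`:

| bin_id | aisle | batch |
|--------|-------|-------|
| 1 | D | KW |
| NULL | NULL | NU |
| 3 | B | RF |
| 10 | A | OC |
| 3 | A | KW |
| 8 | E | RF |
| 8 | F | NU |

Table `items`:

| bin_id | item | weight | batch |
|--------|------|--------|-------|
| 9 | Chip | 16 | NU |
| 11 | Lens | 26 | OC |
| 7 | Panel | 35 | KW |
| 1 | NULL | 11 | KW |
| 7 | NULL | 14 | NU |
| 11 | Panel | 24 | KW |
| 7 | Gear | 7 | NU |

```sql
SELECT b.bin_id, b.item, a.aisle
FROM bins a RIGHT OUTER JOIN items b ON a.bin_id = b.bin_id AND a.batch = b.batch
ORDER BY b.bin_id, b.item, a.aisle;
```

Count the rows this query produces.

RIGHT JOIN keeps every row from `items`; unmatched rows get NULL for `bins`'s columns.
Matching on a.bin_id = b.bin_id AND a.batch = b.batch. A NULL in a compared column never satisfies the condition.
Matched pairs: 1; unmatched b rows kept: 6.
Total: 1 matched + 6 padded = 7 rows.

7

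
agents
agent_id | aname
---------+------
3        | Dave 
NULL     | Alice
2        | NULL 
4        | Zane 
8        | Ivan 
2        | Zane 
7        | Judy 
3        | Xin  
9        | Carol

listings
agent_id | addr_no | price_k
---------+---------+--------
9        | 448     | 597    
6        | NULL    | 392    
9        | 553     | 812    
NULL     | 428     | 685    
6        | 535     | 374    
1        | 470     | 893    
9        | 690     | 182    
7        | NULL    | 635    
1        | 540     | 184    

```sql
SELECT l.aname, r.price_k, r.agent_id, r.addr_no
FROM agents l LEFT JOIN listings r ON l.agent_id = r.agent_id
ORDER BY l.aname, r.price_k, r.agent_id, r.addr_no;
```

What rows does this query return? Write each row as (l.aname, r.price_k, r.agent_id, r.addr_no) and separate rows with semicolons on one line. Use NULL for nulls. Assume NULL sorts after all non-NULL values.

(Alice, NULL, NULL, NULL); (Carol, 182, 9, 690); (Carol, 597, 9, 448); (Carol, 812, 9, 553); (Dave, NULL, NULL, NULL); (Ivan, NULL, NULL, NULL); (Judy, 635, 7, NULL); (Xin, NULL, NULL, NULL); (Zane, NULL, NULL, NULL); (Zane, NULL, NULL, NULL); (NULL, NULL, NULL, NULL)

LEFT JOIN keeps every row from `agents`; unmatched rows get NULL for `listings`'s columns.
Matching on l.agent_id = r.agent_id. A NULL in a compared column never satisfies the condition.
- agent_id=3: no r row matches, row kept with r columns NULL.
- agent_id=NULL: no r row matches, row kept with r columns NULL.
- agent_id=2: no r row matches, row kept with r columns NULL.
- agent_id=4: no r row matches, row kept with r columns NULL.
- agent_id=8: no r row matches, row kept with r columns NULL.
- agent_id=2: no r row matches, row kept with r columns NULL.
- agent_id=7: 1 matching r row(s), so 1 row(s) emitted.
- agent_id=3: no r row matches, row kept with r columns NULL.
- agent_id=9: 3 matching r row(s), so 3 row(s) emitted.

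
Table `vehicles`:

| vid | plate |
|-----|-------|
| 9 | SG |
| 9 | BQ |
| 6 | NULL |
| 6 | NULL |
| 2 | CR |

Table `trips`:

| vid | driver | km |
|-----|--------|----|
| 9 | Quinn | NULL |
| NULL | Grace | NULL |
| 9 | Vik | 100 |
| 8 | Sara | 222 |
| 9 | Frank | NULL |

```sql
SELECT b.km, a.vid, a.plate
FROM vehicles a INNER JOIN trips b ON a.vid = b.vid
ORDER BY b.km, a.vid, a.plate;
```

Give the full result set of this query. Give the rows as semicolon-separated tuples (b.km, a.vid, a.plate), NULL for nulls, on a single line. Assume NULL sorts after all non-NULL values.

(100, 9, BQ); (100, 9, SG); (NULL, 9, BQ); (NULL, 9, BQ); (NULL, 9, SG); (NULL, 9, SG)

INNER JOIN keeps only pairs where the ON condition holds.
Matching on a.vid = b.vid. A NULL in a compared column never satisfies the condition.
Matched pairs: 6.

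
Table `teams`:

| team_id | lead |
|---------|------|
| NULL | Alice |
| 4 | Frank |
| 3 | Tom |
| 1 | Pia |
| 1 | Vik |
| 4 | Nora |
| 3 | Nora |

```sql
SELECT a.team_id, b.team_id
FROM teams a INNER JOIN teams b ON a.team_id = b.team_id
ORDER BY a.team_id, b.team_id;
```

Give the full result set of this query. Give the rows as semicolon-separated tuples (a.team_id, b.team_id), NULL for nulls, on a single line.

(1, 1); (1, 1); (1, 1); (1, 1); (3, 3); (3, 3); (3, 3); (3, 3); (4, 4); (4, 4); (4, 4); (4, 4)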